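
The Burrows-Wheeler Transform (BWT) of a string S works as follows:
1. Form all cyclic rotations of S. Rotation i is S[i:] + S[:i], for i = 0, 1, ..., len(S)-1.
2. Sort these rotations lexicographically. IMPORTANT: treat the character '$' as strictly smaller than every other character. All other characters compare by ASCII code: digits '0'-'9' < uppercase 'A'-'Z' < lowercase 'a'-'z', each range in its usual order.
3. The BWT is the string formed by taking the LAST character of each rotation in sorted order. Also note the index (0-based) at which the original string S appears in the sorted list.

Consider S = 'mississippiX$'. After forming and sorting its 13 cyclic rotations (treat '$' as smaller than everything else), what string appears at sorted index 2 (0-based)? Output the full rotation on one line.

All 13 rotations (rotation i = S[i:]+S[:i]):
  rot[0] = mississippiX$
  rot[1] = ississippiX$m
  rot[2] = ssissippiX$mi
  rot[3] = sissippiX$mis
  rot[4] = issippiX$miss
  rot[5] = ssippiX$missi
  rot[6] = sippiX$missis
  rot[7] = ippiX$mississ
  rot[8] = ppiX$mississi
  rot[9] = piX$mississip
  rot[10] = iX$mississipp
  rot[11] = X$mississippi
  rot[12] = $mississippiX
Sorted (with $ < everything):
  sorted[0] = $mississippiX
  sorted[1] = X$mississippi
  sorted[2] = iX$mississipp
  sorted[3] = ippiX$mississ
  sorted[4] = issippiX$miss
  sorted[5] = ississippiX$m
  sorted[6] = mississippiX$
  sorted[7] = piX$mississip
  sorted[8] = ppiX$mississi
  sorted[9] = sippiX$missis
  sorted[10] = sissippiX$mis
  sorted[11] = ssippiX$missi
  sorted[12] = ssissippiX$mi
sorted[2] = iX$mississipp

Answer: iX$mississipp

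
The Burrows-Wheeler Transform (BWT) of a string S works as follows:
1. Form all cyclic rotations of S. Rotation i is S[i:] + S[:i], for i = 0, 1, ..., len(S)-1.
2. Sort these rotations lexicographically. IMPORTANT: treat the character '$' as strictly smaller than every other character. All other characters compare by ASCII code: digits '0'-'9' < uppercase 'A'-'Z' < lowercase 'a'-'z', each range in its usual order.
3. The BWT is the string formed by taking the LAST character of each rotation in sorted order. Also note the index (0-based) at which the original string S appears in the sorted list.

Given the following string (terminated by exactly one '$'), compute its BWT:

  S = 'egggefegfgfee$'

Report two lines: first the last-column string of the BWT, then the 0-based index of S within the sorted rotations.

Answer: eefgf$geggfege
5

Derivation:
All 14 rotations (rotation i = S[i:]+S[:i]):
  rot[0] = egggefegfgfee$
  rot[1] = gggefegfgfee$e
  rot[2] = ggefegfgfee$eg
  rot[3] = gefegfgfee$egg
  rot[4] = efegfgfee$eggg
  rot[5] = fegfgfee$eggge
  rot[6] = egfgfee$egggef
  rot[7] = gfgfee$egggefe
  rot[8] = fgfee$egggefeg
  rot[9] = gfee$egggefegf
  rot[10] = fee$egggefegfg
  rot[11] = ee$egggefegfgf
  rot[12] = e$egggefegfgfe
  rot[13] = $egggefegfgfee
Sorted (with $ < everything):
  sorted[0] = $egggefegfgfee  (last char: 'e')
  sorted[1] = e$egggefegfgfe  (last char: 'e')
  sorted[2] = ee$egggefegfgf  (last char: 'f')
  sorted[3] = efegfgfee$eggg  (last char: 'g')
  sorted[4] = egfgfee$egggef  (last char: 'f')
  sorted[5] = egggefegfgfee$  (last char: '$')
  sorted[6] = fee$egggefegfg  (last char: 'g')
  sorted[7] = fegfgfee$eggge  (last char: 'e')
  sorted[8] = fgfee$egggefeg  (last char: 'g')
  sorted[9] = gefegfgfee$egg  (last char: 'g')
  sorted[10] = gfee$egggefegf  (last char: 'f')
  sorted[11] = gfgfee$egggefe  (last char: 'e')
  sorted[12] = ggefegfgfee$eg  (last char: 'g')
  sorted[13] = gggefegfgfee$e  (last char: 'e')
Last column: eefgf$geggfege
Original string S is at sorted index 5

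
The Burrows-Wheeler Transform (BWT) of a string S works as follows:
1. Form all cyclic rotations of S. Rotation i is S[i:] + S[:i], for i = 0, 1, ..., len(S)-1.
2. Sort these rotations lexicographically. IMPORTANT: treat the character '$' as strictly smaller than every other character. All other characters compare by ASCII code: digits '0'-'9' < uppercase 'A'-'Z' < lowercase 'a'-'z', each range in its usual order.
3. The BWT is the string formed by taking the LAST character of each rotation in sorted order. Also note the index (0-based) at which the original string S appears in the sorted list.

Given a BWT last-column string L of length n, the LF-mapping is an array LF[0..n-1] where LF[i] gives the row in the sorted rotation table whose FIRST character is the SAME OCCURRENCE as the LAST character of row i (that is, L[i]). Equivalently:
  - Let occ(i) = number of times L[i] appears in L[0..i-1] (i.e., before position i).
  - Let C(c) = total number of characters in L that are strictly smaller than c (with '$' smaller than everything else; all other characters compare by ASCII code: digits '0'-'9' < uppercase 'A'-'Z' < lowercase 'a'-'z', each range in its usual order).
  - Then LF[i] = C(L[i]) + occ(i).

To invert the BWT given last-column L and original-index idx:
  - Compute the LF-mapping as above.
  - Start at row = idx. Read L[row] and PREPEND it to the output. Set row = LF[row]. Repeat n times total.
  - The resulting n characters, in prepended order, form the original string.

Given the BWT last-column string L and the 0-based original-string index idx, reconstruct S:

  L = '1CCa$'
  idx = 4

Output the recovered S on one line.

Answer: aCC1$

Derivation:
LF mapping: 1 2 3 4 0
Walk LF starting at row 4, prepending L[row]:
  step 1: row=4, L[4]='$', prepend. Next row=LF[4]=0
  step 2: row=0, L[0]='1', prepend. Next row=LF[0]=1
  step 3: row=1, L[1]='C', prepend. Next row=LF[1]=2
  step 4: row=2, L[2]='C', prepend. Next row=LF[2]=3
  step 5: row=3, L[3]='a', prepend. Next row=LF[3]=4
Reversed output: aCC1$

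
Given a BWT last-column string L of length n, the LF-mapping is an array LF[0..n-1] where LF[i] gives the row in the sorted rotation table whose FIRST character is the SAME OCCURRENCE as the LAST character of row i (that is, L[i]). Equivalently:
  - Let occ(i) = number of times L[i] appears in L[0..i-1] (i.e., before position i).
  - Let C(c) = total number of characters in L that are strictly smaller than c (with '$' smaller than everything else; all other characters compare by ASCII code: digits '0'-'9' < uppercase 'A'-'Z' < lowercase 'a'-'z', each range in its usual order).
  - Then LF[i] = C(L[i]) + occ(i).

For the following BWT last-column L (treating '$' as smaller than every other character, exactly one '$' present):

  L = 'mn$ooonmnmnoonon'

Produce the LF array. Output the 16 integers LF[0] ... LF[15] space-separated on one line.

Char counts: '$':1, 'm':3, 'n':6, 'o':6
C (first-col start): C('$')=0, C('m')=1, C('n')=4, C('o')=10
L[0]='m': occ=0, LF[0]=C('m')+0=1+0=1
L[1]='n': occ=0, LF[1]=C('n')+0=4+0=4
L[2]='$': occ=0, LF[2]=C('$')+0=0+0=0
L[3]='o': occ=0, LF[3]=C('o')+0=10+0=10
L[4]='o': occ=1, LF[4]=C('o')+1=10+1=11
L[5]='o': occ=2, LF[5]=C('o')+2=10+2=12
L[6]='n': occ=1, LF[6]=C('n')+1=4+1=5
L[7]='m': occ=1, LF[7]=C('m')+1=1+1=2
L[8]='n': occ=2, LF[8]=C('n')+2=4+2=6
L[9]='m': occ=2, LF[9]=C('m')+2=1+2=3
L[10]='n': occ=3, LF[10]=C('n')+3=4+3=7
L[11]='o': occ=3, LF[11]=C('o')+3=10+3=13
L[12]='o': occ=4, LF[12]=C('o')+4=10+4=14
L[13]='n': occ=4, LF[13]=C('n')+4=4+4=8
L[14]='o': occ=5, LF[14]=C('o')+5=10+5=15
L[15]='n': occ=5, LF[15]=C('n')+5=4+5=9

Answer: 1 4 0 10 11 12 5 2 6 3 7 13 14 8 15 9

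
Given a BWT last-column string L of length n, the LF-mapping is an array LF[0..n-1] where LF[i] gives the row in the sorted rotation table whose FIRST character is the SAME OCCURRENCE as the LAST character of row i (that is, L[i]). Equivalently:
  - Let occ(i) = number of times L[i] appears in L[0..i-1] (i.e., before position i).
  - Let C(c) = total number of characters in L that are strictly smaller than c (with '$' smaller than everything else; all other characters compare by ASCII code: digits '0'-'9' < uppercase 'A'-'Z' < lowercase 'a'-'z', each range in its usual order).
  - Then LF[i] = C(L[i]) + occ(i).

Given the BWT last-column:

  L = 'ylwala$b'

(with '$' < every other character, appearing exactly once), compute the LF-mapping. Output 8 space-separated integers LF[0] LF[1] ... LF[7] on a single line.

Char counts: '$':1, 'a':2, 'b':1, 'l':2, 'w':1, 'y':1
C (first-col start): C('$')=0, C('a')=1, C('b')=3, C('l')=4, C('w')=6, C('y')=7
L[0]='y': occ=0, LF[0]=C('y')+0=7+0=7
L[1]='l': occ=0, LF[1]=C('l')+0=4+0=4
L[2]='w': occ=0, LF[2]=C('w')+0=6+0=6
L[3]='a': occ=0, LF[3]=C('a')+0=1+0=1
L[4]='l': occ=1, LF[4]=C('l')+1=4+1=5
L[5]='a': occ=1, LF[5]=C('a')+1=1+1=2
L[6]='$': occ=0, LF[6]=C('$')+0=0+0=0
L[7]='b': occ=0, LF[7]=C('b')+0=3+0=3

Answer: 7 4 6 1 5 2 0 3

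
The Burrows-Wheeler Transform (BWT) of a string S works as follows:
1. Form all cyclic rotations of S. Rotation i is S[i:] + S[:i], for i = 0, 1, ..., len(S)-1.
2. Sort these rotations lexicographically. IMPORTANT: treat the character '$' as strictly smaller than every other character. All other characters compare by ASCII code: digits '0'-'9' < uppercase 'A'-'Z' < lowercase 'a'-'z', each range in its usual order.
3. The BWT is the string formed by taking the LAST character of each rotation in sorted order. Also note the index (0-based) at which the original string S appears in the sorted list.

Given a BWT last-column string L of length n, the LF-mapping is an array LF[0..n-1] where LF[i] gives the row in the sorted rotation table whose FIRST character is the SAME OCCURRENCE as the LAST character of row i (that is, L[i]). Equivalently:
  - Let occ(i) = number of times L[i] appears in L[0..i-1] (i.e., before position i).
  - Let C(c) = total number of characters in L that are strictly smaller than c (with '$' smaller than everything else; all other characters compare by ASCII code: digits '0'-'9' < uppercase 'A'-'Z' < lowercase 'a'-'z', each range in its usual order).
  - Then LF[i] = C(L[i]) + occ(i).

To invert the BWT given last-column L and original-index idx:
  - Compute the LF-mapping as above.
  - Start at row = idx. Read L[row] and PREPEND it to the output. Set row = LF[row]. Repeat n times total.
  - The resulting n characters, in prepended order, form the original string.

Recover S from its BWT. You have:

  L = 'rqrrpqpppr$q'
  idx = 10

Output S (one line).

LF mapping: 8 5 9 10 1 6 2 3 4 11 0 7
Walk LF starting at row 10, prepending L[row]:
  step 1: row=10, L[10]='$', prepend. Next row=LF[10]=0
  step 2: row=0, L[0]='r', prepend. Next row=LF[0]=8
  step 3: row=8, L[8]='p', prepend. Next row=LF[8]=4
  step 4: row=4, L[4]='p', prepend. Next row=LF[4]=1
  step 5: row=1, L[1]='q', prepend. Next row=LF[1]=5
  step 6: row=5, L[5]='q', prepend. Next row=LF[5]=6
  step 7: row=6, L[6]='p', prepend. Next row=LF[6]=2
  step 8: row=2, L[2]='r', prepend. Next row=LF[2]=9
  step 9: row=9, L[9]='r', prepend. Next row=LF[9]=11
  step 10: row=11, L[11]='q', prepend. Next row=LF[11]=7
  step 11: row=7, L[7]='p', prepend. Next row=LF[7]=3
  step 12: row=3, L[3]='r', prepend. Next row=LF[3]=10
Reversed output: rpqrrpqqppr$

Answer: rpqrrpqqppr$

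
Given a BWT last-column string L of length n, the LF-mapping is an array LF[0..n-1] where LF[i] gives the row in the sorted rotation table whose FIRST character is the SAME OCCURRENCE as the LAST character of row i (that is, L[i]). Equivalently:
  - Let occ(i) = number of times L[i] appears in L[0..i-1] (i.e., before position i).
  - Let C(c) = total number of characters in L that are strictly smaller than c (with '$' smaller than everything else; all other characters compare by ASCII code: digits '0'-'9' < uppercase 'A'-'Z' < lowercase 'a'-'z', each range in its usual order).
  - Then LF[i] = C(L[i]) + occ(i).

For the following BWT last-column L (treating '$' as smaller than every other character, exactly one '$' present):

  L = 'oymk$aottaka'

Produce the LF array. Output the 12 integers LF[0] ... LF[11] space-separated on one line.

Answer: 7 11 6 4 0 1 8 9 10 2 5 3

Derivation:
Char counts: '$':1, 'a':3, 'k':2, 'm':1, 'o':2, 't':2, 'y':1
C (first-col start): C('$')=0, C('a')=1, C('k')=4, C('m')=6, C('o')=7, C('t')=9, C('y')=11
L[0]='o': occ=0, LF[0]=C('o')+0=7+0=7
L[1]='y': occ=0, LF[1]=C('y')+0=11+0=11
L[2]='m': occ=0, LF[2]=C('m')+0=6+0=6
L[3]='k': occ=0, LF[3]=C('k')+0=4+0=4
L[4]='$': occ=0, LF[4]=C('$')+0=0+0=0
L[5]='a': occ=0, LF[5]=C('a')+0=1+0=1
L[6]='o': occ=1, LF[6]=C('o')+1=7+1=8
L[7]='t': occ=0, LF[7]=C('t')+0=9+0=9
L[8]='t': occ=1, LF[8]=C('t')+1=9+1=10
L[9]='a': occ=1, LF[9]=C('a')+1=1+1=2
L[10]='k': occ=1, LF[10]=C('k')+1=4+1=5
L[11]='a': occ=2, LF[11]=C('a')+2=1+2=3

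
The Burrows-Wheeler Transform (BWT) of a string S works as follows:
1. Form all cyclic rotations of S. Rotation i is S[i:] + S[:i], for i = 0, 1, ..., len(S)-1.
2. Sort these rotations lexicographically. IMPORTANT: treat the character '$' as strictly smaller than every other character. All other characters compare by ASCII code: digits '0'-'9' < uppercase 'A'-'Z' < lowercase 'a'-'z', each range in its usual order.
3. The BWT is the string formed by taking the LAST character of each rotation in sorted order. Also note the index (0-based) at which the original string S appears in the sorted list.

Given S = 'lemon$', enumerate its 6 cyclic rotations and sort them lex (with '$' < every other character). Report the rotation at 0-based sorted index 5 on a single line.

Answer: on$lem

Derivation:
All 6 rotations (rotation i = S[i:]+S[:i]):
  rot[0] = lemon$
  rot[1] = emon$l
  rot[2] = mon$le
  rot[3] = on$lem
  rot[4] = n$lemo
  rot[5] = $lemon
Sorted (with $ < everything):
  sorted[0] = $lemon
  sorted[1] = emon$l
  sorted[2] = lemon$
  sorted[3] = mon$le
  sorted[4] = n$lemo
  sorted[5] = on$lem
sorted[5] = on$lem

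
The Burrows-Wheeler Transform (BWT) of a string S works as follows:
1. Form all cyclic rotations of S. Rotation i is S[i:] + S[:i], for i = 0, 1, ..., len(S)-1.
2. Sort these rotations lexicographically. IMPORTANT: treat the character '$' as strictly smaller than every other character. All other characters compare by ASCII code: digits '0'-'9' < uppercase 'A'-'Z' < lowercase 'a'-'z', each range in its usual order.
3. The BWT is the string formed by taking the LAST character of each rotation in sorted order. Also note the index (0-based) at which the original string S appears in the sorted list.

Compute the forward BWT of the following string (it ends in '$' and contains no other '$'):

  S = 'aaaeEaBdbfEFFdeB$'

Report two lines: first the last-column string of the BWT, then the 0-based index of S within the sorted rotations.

All 17 rotations (rotation i = S[i:]+S[:i]):
  rot[0] = aaaeEaBdbfEFFdeB$
  rot[1] = aaeEaBdbfEFFdeB$a
  rot[2] = aeEaBdbfEFFdeB$aa
  rot[3] = eEaBdbfEFFdeB$aaa
  rot[4] = EaBdbfEFFdeB$aaae
  rot[5] = aBdbfEFFdeB$aaaeE
  rot[6] = BdbfEFFdeB$aaaeEa
  rot[7] = dbfEFFdeB$aaaeEaB
  rot[8] = bfEFFdeB$aaaeEaBd
  rot[9] = fEFFdeB$aaaeEaBdb
  rot[10] = EFFdeB$aaaeEaBdbf
  rot[11] = FFdeB$aaaeEaBdbfE
  rot[12] = FdeB$aaaeEaBdbfEF
  rot[13] = deB$aaaeEaBdbfEFF
  rot[14] = eB$aaaeEaBdbfEFFd
  rot[15] = B$aaaeEaBdbfEFFde
  rot[16] = $aaaeEaBdbfEFFdeB
Sorted (with $ < everything):
  sorted[0] = $aaaeEaBdbfEFFdeB  (last char: 'B')
  sorted[1] = B$aaaeEaBdbfEFFde  (last char: 'e')
  sorted[2] = BdbfEFFdeB$aaaeEa  (last char: 'a')
  sorted[3] = EFFdeB$aaaeEaBdbf  (last char: 'f')
  sorted[4] = EaBdbfEFFdeB$aaae  (last char: 'e')
  sorted[5] = FFdeB$aaaeEaBdbfE  (last char: 'E')
  sorted[6] = FdeB$aaaeEaBdbfEF  (last char: 'F')
  sorted[7] = aBdbfEFFdeB$aaaeE  (last char: 'E')
  sorted[8] = aaaeEaBdbfEFFdeB$  (last char: '$')
  sorted[9] = aaeEaBdbfEFFdeB$a  (last char: 'a')
  sorted[10] = aeEaBdbfEFFdeB$aa  (last char: 'a')
  sorted[11] = bfEFFdeB$aaaeEaBd  (last char: 'd')
  sorted[12] = dbfEFFdeB$aaaeEaB  (last char: 'B')
  sorted[13] = deB$aaaeEaBdbfEFF  (last char: 'F')
  sorted[14] = eB$aaaeEaBdbfEFFd  (last char: 'd')
  sorted[15] = eEaBdbfEFFdeB$aaa  (last char: 'a')
  sorted[16] = fEFFdeB$aaaeEaBdb  (last char: 'b')
Last column: BeafeEFE$aadBFdab
Original string S is at sorted index 8

Answer: BeafeEFE$aadBFdab
8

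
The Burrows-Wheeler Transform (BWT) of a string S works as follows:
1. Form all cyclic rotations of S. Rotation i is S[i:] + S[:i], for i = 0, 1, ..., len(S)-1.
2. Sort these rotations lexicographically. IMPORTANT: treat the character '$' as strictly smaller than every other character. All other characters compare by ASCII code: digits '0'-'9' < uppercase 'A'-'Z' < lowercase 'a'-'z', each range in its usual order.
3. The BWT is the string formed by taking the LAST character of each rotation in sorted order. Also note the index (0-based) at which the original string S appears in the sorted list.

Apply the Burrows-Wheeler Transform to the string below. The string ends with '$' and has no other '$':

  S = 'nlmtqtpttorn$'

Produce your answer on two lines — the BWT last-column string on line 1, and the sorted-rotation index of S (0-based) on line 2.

All 13 rotations (rotation i = S[i:]+S[:i]):
  rot[0] = nlmtqtpttorn$
  rot[1] = lmtqtpttorn$n
  rot[2] = mtqtpttorn$nl
  rot[3] = tqtpttorn$nlm
  rot[4] = qtpttorn$nlmt
  rot[5] = tpttorn$nlmtq
  rot[6] = pttorn$nlmtqt
  rot[7] = ttorn$nlmtqtp
  rot[8] = torn$nlmtqtpt
  rot[9] = orn$nlmtqtptt
  rot[10] = rn$nlmtqtptto
  rot[11] = n$nlmtqtpttor
  rot[12] = $nlmtqtpttorn
Sorted (with $ < everything):
  sorted[0] = $nlmtqtpttorn  (last char: 'n')
  sorted[1] = lmtqtpttorn$n  (last char: 'n')
  sorted[2] = mtqtpttorn$nl  (last char: 'l')
  sorted[3] = n$nlmtqtpttor  (last char: 'r')
  sorted[4] = nlmtqtpttorn$  (last char: '$')
  sorted[5] = orn$nlmtqtptt  (last char: 't')
  sorted[6] = pttorn$nlmtqt  (last char: 't')
  sorted[7] = qtpttorn$nlmt  (last char: 't')
  sorted[8] = rn$nlmtqtptto  (last char: 'o')
  sorted[9] = torn$nlmtqtpt  (last char: 't')
  sorted[10] = tpttorn$nlmtq  (last char: 'q')
  sorted[11] = tqtpttorn$nlm  (last char: 'm')
  sorted[12] = ttorn$nlmtqtp  (last char: 'p')
Last column: nnlr$tttotqmp
Original string S is at sorted index 4

Answer: nnlr$tttotqmp
4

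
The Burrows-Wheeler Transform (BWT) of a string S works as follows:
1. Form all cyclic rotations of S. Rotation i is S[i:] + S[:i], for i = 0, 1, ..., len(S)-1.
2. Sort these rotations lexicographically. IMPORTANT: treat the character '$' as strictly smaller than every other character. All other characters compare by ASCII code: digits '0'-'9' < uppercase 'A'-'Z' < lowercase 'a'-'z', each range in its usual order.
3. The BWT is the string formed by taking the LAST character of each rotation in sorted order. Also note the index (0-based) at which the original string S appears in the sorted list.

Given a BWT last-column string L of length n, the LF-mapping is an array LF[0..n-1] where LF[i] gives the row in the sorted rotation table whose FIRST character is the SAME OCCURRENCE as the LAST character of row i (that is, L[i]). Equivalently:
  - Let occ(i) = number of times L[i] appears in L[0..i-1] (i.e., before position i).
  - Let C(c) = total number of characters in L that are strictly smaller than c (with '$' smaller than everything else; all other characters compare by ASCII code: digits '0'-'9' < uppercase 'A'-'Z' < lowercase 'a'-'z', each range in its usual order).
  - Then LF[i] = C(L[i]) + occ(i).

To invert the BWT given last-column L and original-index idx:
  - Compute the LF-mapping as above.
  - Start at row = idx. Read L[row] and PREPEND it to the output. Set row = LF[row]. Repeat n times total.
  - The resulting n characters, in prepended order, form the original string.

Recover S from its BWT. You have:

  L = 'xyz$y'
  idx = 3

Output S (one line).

Answer: yzyx$

Derivation:
LF mapping: 1 2 4 0 3
Walk LF starting at row 3, prepending L[row]:
  step 1: row=3, L[3]='$', prepend. Next row=LF[3]=0
  step 2: row=0, L[0]='x', prepend. Next row=LF[0]=1
  step 3: row=1, L[1]='y', prepend. Next row=LF[1]=2
  step 4: row=2, L[2]='z', prepend. Next row=LF[2]=4
  step 5: row=4, L[4]='y', prepend. Next row=LF[4]=3
Reversed output: yzyx$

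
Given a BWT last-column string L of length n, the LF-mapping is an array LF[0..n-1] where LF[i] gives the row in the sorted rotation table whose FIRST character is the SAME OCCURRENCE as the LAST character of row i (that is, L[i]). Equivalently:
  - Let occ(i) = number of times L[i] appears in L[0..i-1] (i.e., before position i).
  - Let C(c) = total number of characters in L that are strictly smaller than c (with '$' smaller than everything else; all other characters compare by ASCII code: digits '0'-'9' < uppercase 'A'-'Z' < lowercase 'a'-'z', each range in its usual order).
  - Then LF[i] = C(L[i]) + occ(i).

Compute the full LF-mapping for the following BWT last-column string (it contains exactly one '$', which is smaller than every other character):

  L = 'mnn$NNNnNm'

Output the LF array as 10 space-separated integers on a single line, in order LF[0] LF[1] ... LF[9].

Answer: 5 7 8 0 1 2 3 9 4 6

Derivation:
Char counts: '$':1, 'N':4, 'm':2, 'n':3
C (first-col start): C('$')=0, C('N')=1, C('m')=5, C('n')=7
L[0]='m': occ=0, LF[0]=C('m')+0=5+0=5
L[1]='n': occ=0, LF[1]=C('n')+0=7+0=7
L[2]='n': occ=1, LF[2]=C('n')+1=7+1=8
L[3]='$': occ=0, LF[3]=C('$')+0=0+0=0
L[4]='N': occ=0, LF[4]=C('N')+0=1+0=1
L[5]='N': occ=1, LF[5]=C('N')+1=1+1=2
L[6]='N': occ=2, LF[6]=C('N')+2=1+2=3
L[7]='n': occ=2, LF[7]=C('n')+2=7+2=9
L[8]='N': occ=3, LF[8]=C('N')+3=1+3=4
L[9]='m': occ=1, LF[9]=C('m')+1=5+1=6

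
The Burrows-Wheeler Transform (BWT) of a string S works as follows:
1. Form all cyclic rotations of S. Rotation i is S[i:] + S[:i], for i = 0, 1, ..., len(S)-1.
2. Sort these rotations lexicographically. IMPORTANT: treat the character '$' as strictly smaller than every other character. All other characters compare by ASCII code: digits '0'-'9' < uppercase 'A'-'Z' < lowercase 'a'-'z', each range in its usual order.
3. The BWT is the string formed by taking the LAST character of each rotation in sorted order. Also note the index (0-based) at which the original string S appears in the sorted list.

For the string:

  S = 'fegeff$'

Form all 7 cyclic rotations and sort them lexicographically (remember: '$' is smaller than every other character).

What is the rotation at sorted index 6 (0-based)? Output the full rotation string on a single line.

Answer: geff$fe

Derivation:
All 7 rotations (rotation i = S[i:]+S[:i]):
  rot[0] = fegeff$
  rot[1] = egeff$f
  rot[2] = geff$fe
  rot[3] = eff$feg
  rot[4] = ff$fege
  rot[5] = f$fegef
  rot[6] = $fegeff
Sorted (with $ < everything):
  sorted[0] = $fegeff
  sorted[1] = eff$feg
  sorted[2] = egeff$f
  sorted[3] = f$fegef
  sorted[4] = fegeff$
  sorted[5] = ff$fege
  sorted[6] = geff$fe
sorted[6] = geff$fe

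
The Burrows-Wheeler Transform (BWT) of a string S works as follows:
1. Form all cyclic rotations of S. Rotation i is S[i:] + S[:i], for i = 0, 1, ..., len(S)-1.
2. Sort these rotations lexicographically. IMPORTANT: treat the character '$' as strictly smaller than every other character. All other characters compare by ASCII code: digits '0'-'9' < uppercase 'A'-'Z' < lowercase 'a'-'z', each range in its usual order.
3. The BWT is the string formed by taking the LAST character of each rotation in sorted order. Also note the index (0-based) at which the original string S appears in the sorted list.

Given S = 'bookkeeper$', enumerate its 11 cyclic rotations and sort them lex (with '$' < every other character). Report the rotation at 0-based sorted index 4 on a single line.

All 11 rotations (rotation i = S[i:]+S[:i]):
  rot[0] = bookkeeper$
  rot[1] = ookkeeper$b
  rot[2] = okkeeper$bo
  rot[3] = kkeeper$boo
  rot[4] = keeper$book
  rot[5] = eeper$bookk
  rot[6] = eper$bookke
  rot[7] = per$bookkee
  rot[8] = er$bookkeep
  rot[9] = r$bookkeepe
  rot[10] = $bookkeeper
Sorted (with $ < everything):
  sorted[0] = $bookkeeper
  sorted[1] = bookkeeper$
  sorted[2] = eeper$bookk
  sorted[3] = eper$bookke
  sorted[4] = er$bookkeep
  sorted[5] = keeper$book
  sorted[6] = kkeeper$boo
  sorted[7] = okkeeper$bo
  sorted[8] = ookkeeper$b
  sorted[9] = per$bookkee
  sorted[10] = r$bookkeepe
sorted[4] = er$bookkeep

Answer: er$bookkeep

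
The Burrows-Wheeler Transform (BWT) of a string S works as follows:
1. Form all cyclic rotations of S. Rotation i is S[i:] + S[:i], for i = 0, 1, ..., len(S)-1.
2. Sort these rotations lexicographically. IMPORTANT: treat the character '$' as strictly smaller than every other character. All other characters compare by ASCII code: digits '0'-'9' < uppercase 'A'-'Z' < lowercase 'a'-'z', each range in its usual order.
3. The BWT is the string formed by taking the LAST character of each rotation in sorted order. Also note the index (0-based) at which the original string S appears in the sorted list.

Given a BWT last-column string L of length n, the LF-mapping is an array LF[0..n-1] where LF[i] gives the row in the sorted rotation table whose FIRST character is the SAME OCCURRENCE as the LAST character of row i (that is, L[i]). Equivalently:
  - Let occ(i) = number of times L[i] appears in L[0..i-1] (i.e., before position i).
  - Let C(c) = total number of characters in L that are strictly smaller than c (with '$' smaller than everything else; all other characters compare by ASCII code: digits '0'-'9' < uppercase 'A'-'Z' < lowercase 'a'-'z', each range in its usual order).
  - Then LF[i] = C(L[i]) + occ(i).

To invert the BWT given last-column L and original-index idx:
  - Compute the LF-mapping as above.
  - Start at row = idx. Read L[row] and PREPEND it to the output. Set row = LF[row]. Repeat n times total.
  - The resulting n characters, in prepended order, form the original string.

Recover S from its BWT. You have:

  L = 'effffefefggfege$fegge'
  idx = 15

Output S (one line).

Answer: fgfeeffefegfeegggffe$

Derivation:
LF mapping: 1 8 9 10 11 2 12 3 13 16 17 14 4 18 5 0 15 6 19 20 7
Walk LF starting at row 15, prepending L[row]:
  step 1: row=15, L[15]='$', prepend. Next row=LF[15]=0
  step 2: row=0, L[0]='e', prepend. Next row=LF[0]=1
  step 3: row=1, L[1]='f', prepend. Next row=LF[1]=8
  step 4: row=8, L[8]='f', prepend. Next row=LF[8]=13
  step 5: row=13, L[13]='g', prepend. Next row=LF[13]=18
  step 6: row=18, L[18]='g', prepend. Next row=LF[18]=19
  step 7: row=19, L[19]='g', prepend. Next row=LF[19]=20
  step 8: row=20, L[20]='e', prepend. Next row=LF[20]=7
  step 9: row=7, L[7]='e', prepend. Next row=LF[7]=3
  step 10: row=3, L[3]='f', prepend. Next row=LF[3]=10
  step 11: row=10, L[10]='g', prepend. Next row=LF[10]=17
  step 12: row=17, L[17]='e', prepend. Next row=LF[17]=6
  step 13: row=6, L[6]='f', prepend. Next row=LF[6]=12
  step 14: row=12, L[12]='e', prepend. Next row=LF[12]=4
  step 15: row=4, L[4]='f', prepend. Next row=LF[4]=11
  step 16: row=11, L[11]='f', prepend. Next row=LF[11]=14
  step 17: row=14, L[14]='e', prepend. Next row=LF[14]=5
  step 18: row=5, L[5]='e', prepend. Next row=LF[5]=2
  step 19: row=2, L[2]='f', prepend. Next row=LF[2]=9
  step 20: row=9, L[9]='g', prepend. Next row=LF[9]=16
  step 21: row=16, L[16]='f', prepend. Next row=LF[16]=15
Reversed output: fgfeeffefegfeegggffe$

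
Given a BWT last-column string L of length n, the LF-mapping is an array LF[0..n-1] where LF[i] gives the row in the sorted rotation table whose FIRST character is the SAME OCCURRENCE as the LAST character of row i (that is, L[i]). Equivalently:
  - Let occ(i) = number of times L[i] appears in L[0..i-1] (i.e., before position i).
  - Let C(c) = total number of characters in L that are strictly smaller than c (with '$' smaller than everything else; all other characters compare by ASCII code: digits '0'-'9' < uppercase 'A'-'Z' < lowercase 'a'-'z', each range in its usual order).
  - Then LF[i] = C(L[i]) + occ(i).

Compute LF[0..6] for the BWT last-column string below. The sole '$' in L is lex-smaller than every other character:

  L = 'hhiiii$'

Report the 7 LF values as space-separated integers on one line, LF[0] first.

Char counts: '$':1, 'h':2, 'i':4
C (first-col start): C('$')=0, C('h')=1, C('i')=3
L[0]='h': occ=0, LF[0]=C('h')+0=1+0=1
L[1]='h': occ=1, LF[1]=C('h')+1=1+1=2
L[2]='i': occ=0, LF[2]=C('i')+0=3+0=3
L[3]='i': occ=1, LF[3]=C('i')+1=3+1=4
L[4]='i': occ=2, LF[4]=C('i')+2=3+2=5
L[5]='i': occ=3, LF[5]=C('i')+3=3+3=6
L[6]='$': occ=0, LF[6]=C('$')+0=0+0=0

Answer: 1 2 3 4 5 6 0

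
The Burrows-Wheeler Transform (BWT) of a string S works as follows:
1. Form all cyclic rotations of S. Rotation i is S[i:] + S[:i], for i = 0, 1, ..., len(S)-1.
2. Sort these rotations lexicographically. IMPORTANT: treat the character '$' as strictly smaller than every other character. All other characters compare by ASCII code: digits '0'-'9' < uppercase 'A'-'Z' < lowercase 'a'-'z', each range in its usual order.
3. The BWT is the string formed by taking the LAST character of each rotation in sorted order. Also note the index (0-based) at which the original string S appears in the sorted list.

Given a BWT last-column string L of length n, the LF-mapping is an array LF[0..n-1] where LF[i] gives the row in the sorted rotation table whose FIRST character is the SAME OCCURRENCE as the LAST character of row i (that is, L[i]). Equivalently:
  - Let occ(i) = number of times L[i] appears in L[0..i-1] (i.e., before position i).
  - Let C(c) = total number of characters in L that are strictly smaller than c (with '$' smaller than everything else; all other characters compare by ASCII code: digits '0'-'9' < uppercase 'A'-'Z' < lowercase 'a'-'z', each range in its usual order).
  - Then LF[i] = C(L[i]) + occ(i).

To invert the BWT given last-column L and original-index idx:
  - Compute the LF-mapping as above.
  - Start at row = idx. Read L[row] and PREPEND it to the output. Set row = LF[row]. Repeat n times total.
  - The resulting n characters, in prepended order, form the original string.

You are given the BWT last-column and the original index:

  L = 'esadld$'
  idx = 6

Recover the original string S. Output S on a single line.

Answer: saddle$

Derivation:
LF mapping: 4 6 1 2 5 3 0
Walk LF starting at row 6, prepending L[row]:
  step 1: row=6, L[6]='$', prepend. Next row=LF[6]=0
  step 2: row=0, L[0]='e', prepend. Next row=LF[0]=4
  step 3: row=4, L[4]='l', prepend. Next row=LF[4]=5
  step 4: row=5, L[5]='d', prepend. Next row=LF[5]=3
  step 5: row=3, L[3]='d', prepend. Next row=LF[3]=2
  step 6: row=2, L[2]='a', prepend. Next row=LF[2]=1
  step 7: row=1, L[1]='s', prepend. Next row=LF[1]=6
Reversed output: saddle$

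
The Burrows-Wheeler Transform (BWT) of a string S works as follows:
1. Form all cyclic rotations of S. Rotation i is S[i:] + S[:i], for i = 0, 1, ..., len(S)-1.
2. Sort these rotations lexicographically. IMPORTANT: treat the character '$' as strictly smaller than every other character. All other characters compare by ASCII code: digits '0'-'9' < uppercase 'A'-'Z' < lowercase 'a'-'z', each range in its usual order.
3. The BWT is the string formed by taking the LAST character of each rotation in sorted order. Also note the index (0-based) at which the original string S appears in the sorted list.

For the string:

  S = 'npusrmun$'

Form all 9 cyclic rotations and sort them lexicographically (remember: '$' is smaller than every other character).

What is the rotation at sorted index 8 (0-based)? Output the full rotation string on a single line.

Answer: usrmun$np

Derivation:
All 9 rotations (rotation i = S[i:]+S[:i]):
  rot[0] = npusrmun$
  rot[1] = pusrmun$n
  rot[2] = usrmun$np
  rot[3] = srmun$npu
  rot[4] = rmun$npus
  rot[5] = mun$npusr
  rot[6] = un$npusrm
  rot[7] = n$npusrmu
  rot[8] = $npusrmun
Sorted (with $ < everything):
  sorted[0] = $npusrmun
  sorted[1] = mun$npusr
  sorted[2] = n$npusrmu
  sorted[3] = npusrmun$
  sorted[4] = pusrmun$n
  sorted[5] = rmun$npus
  sorted[6] = srmun$npu
  sorted[7] = un$npusrm
  sorted[8] = usrmun$np
sorted[8] = usrmun$np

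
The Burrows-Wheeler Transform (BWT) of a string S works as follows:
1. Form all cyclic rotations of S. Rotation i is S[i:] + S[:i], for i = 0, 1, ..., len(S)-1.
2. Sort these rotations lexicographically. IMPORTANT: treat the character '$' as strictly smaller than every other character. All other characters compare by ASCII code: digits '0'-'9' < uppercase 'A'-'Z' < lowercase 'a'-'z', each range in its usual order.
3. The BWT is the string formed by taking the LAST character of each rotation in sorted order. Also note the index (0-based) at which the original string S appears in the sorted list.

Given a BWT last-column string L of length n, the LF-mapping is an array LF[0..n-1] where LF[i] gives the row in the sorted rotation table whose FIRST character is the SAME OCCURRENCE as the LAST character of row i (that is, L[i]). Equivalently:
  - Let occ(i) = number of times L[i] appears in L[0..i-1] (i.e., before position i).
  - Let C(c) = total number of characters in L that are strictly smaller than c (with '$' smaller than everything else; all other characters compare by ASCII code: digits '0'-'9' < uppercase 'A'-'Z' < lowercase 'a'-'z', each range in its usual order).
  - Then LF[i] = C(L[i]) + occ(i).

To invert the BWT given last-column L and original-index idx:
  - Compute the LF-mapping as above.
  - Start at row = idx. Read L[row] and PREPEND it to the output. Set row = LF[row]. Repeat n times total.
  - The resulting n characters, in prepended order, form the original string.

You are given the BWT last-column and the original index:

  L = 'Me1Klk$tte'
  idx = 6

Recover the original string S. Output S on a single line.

Answer: kettle1KM$

Derivation:
LF mapping: 3 4 1 2 7 6 0 8 9 5
Walk LF starting at row 6, prepending L[row]:
  step 1: row=6, L[6]='$', prepend. Next row=LF[6]=0
  step 2: row=0, L[0]='M', prepend. Next row=LF[0]=3
  step 3: row=3, L[3]='K', prepend. Next row=LF[3]=2
  step 4: row=2, L[2]='1', prepend. Next row=LF[2]=1
  step 5: row=1, L[1]='e', prepend. Next row=LF[1]=4
  step 6: row=4, L[4]='l', prepend. Next row=LF[4]=7
  step 7: row=7, L[7]='t', prepend. Next row=LF[7]=8
  step 8: row=8, L[8]='t', prepend. Next row=LF[8]=9
  step 9: row=9, L[9]='e', prepend. Next row=LF[9]=5
  step 10: row=5, L[5]='k', prepend. Next row=LF[5]=6
Reversed output: kettle1KM$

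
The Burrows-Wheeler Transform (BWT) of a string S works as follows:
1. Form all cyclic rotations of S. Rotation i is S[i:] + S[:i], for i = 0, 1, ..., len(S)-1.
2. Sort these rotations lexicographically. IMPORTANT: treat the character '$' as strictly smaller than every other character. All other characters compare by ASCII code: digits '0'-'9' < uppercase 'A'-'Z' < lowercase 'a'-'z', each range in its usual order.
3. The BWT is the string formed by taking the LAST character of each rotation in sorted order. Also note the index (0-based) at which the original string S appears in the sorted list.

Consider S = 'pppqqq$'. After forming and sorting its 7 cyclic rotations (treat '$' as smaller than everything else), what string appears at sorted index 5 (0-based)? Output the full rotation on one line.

All 7 rotations (rotation i = S[i:]+S[:i]):
  rot[0] = pppqqq$
  rot[1] = ppqqq$p
  rot[2] = pqqq$pp
  rot[3] = qqq$ppp
  rot[4] = qq$pppq
  rot[5] = q$pppqq
  rot[6] = $pppqqq
Sorted (with $ < everything):
  sorted[0] = $pppqqq
  sorted[1] = pppqqq$
  sorted[2] = ppqqq$p
  sorted[3] = pqqq$pp
  sorted[4] = q$pppqq
  sorted[5] = qq$pppq
  sorted[6] = qqq$ppp
sorted[5] = qq$pppq

Answer: qq$pppq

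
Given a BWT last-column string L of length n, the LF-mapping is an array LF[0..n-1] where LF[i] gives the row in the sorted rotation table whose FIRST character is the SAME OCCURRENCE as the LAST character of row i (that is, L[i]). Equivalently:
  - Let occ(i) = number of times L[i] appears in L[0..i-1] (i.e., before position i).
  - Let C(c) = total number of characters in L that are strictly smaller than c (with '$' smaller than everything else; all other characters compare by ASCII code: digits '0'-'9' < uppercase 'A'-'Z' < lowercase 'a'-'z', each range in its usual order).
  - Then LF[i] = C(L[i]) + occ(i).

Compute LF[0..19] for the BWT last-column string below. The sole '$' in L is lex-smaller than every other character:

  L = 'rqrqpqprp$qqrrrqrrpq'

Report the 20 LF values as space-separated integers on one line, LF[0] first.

Char counts: '$':1, 'p':4, 'q':7, 'r':8
C (first-col start): C('$')=0, C('p')=1, C('q')=5, C('r')=12
L[0]='r': occ=0, LF[0]=C('r')+0=12+0=12
L[1]='q': occ=0, LF[1]=C('q')+0=5+0=5
L[2]='r': occ=1, LF[2]=C('r')+1=12+1=13
L[3]='q': occ=1, LF[3]=C('q')+1=5+1=6
L[4]='p': occ=0, LF[4]=C('p')+0=1+0=1
L[5]='q': occ=2, LF[5]=C('q')+2=5+2=7
L[6]='p': occ=1, LF[6]=C('p')+1=1+1=2
L[7]='r': occ=2, LF[7]=C('r')+2=12+2=14
L[8]='p': occ=2, LF[8]=C('p')+2=1+2=3
L[9]='$': occ=0, LF[9]=C('$')+0=0+0=0
L[10]='q': occ=3, LF[10]=C('q')+3=5+3=8
L[11]='q': occ=4, LF[11]=C('q')+4=5+4=9
L[12]='r': occ=3, LF[12]=C('r')+3=12+3=15
L[13]='r': occ=4, LF[13]=C('r')+4=12+4=16
L[14]='r': occ=5, LF[14]=C('r')+5=12+5=17
L[15]='q': occ=5, LF[15]=C('q')+5=5+5=10
L[16]='r': occ=6, LF[16]=C('r')+6=12+6=18
L[17]='r': occ=7, LF[17]=C('r')+7=12+7=19
L[18]='p': occ=3, LF[18]=C('p')+3=1+3=4
L[19]='q': occ=6, LF[19]=C('q')+6=5+6=11

Answer: 12 5 13 6 1 7 2 14 3 0 8 9 15 16 17 10 18 19 4 11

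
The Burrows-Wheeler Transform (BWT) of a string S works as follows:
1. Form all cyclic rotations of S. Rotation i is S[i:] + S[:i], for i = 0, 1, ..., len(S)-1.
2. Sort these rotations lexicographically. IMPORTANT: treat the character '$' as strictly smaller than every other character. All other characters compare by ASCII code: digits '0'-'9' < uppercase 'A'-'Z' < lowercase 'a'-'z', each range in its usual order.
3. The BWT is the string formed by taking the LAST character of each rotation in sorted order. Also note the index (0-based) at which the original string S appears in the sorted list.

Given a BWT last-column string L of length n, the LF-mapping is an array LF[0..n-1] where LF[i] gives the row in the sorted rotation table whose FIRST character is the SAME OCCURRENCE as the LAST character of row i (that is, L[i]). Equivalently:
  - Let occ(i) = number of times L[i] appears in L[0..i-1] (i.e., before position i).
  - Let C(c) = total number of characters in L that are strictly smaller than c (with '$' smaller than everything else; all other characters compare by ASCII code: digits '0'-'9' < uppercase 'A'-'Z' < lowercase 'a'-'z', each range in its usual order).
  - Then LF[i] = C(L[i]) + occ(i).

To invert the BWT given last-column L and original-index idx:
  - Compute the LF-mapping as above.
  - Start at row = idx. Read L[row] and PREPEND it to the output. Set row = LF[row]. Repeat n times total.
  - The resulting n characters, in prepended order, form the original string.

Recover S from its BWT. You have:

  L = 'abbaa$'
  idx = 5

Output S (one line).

Answer: baaba$

Derivation:
LF mapping: 1 4 5 2 3 0
Walk LF starting at row 5, prepending L[row]:
  step 1: row=5, L[5]='$', prepend. Next row=LF[5]=0
  step 2: row=0, L[0]='a', prepend. Next row=LF[0]=1
  step 3: row=1, L[1]='b', prepend. Next row=LF[1]=4
  step 4: row=4, L[4]='a', prepend. Next row=LF[4]=3
  step 5: row=3, L[3]='a', prepend. Next row=LF[3]=2
  step 6: row=2, L[2]='b', prepend. Next row=LF[2]=5
Reversed output: baaba$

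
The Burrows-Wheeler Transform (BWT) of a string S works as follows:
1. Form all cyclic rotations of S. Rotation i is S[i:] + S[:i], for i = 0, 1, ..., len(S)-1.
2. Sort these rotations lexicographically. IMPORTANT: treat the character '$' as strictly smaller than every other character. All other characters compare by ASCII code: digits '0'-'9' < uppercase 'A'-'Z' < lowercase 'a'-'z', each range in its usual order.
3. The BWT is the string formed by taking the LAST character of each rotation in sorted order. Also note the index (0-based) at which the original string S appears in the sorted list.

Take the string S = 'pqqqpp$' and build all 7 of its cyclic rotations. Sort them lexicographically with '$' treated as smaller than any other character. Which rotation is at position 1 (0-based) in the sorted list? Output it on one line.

All 7 rotations (rotation i = S[i:]+S[:i]):
  rot[0] = pqqqpp$
  rot[1] = qqqpp$p
  rot[2] = qqpp$pq
  rot[3] = qpp$pqq
  rot[4] = pp$pqqq
  rot[5] = p$pqqqp
  rot[6] = $pqqqpp
Sorted (with $ < everything):
  sorted[0] = $pqqqpp
  sorted[1] = p$pqqqp
  sorted[2] = pp$pqqq
  sorted[3] = pqqqpp$
  sorted[4] = qpp$pqq
  sorted[5] = qqpp$pq
  sorted[6] = qqqpp$p
sorted[1] = p$pqqqp

Answer: p$pqqqp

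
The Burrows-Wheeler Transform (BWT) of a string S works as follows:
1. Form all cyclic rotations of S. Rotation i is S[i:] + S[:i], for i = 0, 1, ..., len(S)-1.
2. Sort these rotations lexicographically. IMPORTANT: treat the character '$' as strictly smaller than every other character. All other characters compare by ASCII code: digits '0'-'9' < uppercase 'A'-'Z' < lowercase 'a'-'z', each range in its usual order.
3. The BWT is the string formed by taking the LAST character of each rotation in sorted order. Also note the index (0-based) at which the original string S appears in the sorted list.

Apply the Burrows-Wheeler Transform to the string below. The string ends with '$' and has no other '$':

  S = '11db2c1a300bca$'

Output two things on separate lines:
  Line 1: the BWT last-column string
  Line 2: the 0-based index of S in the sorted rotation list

All 15 rotations (rotation i = S[i:]+S[:i]):
  rot[0] = 11db2c1a300bca$
  rot[1] = 1db2c1a300bca$1
  rot[2] = db2c1a300bca$11
  rot[3] = b2c1a300bca$11d
  rot[4] = 2c1a300bca$11db
  rot[5] = c1a300bca$11db2
  rot[6] = 1a300bca$11db2c
  rot[7] = a300bca$11db2c1
  rot[8] = 300bca$11db2c1a
  rot[9] = 00bca$11db2c1a3
  rot[10] = 0bca$11db2c1a30
  rot[11] = bca$11db2c1a300
  rot[12] = ca$11db2c1a300b
  rot[13] = a$11db2c1a300bc
  rot[14] = $11db2c1a300bca
Sorted (with $ < everything):
  sorted[0] = $11db2c1a300bca  (last char: 'a')
  sorted[1] = 00bca$11db2c1a3  (last char: '3')
  sorted[2] = 0bca$11db2c1a30  (last char: '0')
  sorted[3] = 11db2c1a300bca$  (last char: '$')
  sorted[4] = 1a300bca$11db2c  (last char: 'c')
  sorted[5] = 1db2c1a300bca$1  (last char: '1')
  sorted[6] = 2c1a300bca$11db  (last char: 'b')
  sorted[7] = 300bca$11db2c1a  (last char: 'a')
  sorted[8] = a$11db2c1a300bc  (last char: 'c')
  sorted[9] = a300bca$11db2c1  (last char: '1')
  sorted[10] = b2c1a300bca$11d  (last char: 'd')
  sorted[11] = bca$11db2c1a300  (last char: '0')
  sorted[12] = c1a300bca$11db2  (last char: '2')
  sorted[13] = ca$11db2c1a300b  (last char: 'b')
  sorted[14] = db2c1a300bca$11  (last char: '1')
Last column: a30$c1bac1d02b1
Original string S is at sorted index 3

Answer: a30$c1bac1d02b1
3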